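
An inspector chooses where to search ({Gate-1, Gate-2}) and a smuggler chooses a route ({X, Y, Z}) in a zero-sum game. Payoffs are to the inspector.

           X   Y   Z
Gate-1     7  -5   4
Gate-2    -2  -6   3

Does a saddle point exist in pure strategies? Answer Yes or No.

Row minima: Gate-1 → -5, Gate-2 → -6; maximin = -5.
Column maxima: X → 7, Y → -5, Z → 4; minimax = -5.
maximin = minimax = -5, so a saddle point exists.

Yes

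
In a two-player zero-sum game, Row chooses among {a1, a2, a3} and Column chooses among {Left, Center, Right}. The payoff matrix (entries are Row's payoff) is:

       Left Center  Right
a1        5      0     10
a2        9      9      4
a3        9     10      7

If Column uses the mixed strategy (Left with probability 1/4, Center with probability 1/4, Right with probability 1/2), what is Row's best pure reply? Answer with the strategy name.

a3

Expected payoff of a1: (1/4)·5 + (1/4)·0 + (1/2)·10 = 25/4.
Expected payoff of a2: (1/4)·9 + (1/4)·9 + (1/2)·4 = 13/2.
Expected payoff of a3: (1/4)·9 + (1/4)·10 + (1/2)·7 = 33/4.
The largest is 33/4, so Row's best response is a3.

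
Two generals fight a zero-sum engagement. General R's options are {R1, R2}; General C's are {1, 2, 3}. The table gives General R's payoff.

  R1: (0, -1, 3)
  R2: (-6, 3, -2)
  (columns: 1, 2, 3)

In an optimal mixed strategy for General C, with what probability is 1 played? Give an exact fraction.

Row minima: R1 → -1, R2 → -6; maximin = -1.
Column maxima: 1 → 0, 2 → 3, 3 → 3; minimax = 0.
-1 ≠ 0, so there is no saddle point; optimal play is mixed.
3 is strictly dominated by 1 (it gives General R strictly more in every row), so General C never plays it.
On the remaining 2×2 (R1, R2 vs 1, 2):
Let General R play R1 with probability p. Expected payoff against 1: 0p + (-6)(1−p) = 6p − 6; against 2: (-1)p + 3(1−p) = −4p + 3.
Setting these equal: 6p − 6 = −4p + 3 ⇒ 10p = 9 ⇒ p = 9/10, and the value is (6)·(9/10) − 6 = -3/5.
For General C: with q = P(1), equating R1's and R2's payoffs gives q − 1 = −9q + 3 ⇒ q = 2/5.

2/5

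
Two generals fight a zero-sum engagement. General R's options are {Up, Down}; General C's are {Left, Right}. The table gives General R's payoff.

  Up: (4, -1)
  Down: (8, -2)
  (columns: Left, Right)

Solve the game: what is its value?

Row minima: Up → -1, Down → -2; maximin = -1.
Column maxima: Left → 8, Right → -1; minimax = -1.
Since maximin = minimax = -1, there is a saddle point and the value is -1.

-1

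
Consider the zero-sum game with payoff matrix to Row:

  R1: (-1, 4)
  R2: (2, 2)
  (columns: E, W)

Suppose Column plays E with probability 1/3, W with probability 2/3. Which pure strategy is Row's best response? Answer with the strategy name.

Expected payoff of R1: (1/3)·(-1) + (2/3)·4 = 7/3.
Expected payoff of R2: (1/3)·2 + (2/3)·2 = 2.
The largest is 7/3, so Row's best response is R1.

R1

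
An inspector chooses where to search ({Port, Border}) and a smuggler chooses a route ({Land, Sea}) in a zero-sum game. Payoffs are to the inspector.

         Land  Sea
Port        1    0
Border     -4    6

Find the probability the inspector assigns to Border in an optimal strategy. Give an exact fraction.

Row minima: Port → 0, Border → -4; maximin = 0.
Column maxima: Land → 1, Sea → 6; minimax = 1.
0 ≠ 1, so there is no saddle point; optimal play is mixed.
Let the inspector play Port with probability p. Expected payoff against Land: 1p + (-4)(1−p) = 5p − 4; against Sea: 0p + 6(1−p) = −6p + 6.
Setting these equal: 5p − 4 = −6p + 6 ⇒ 11p = 10 ⇒ p = 10/11, and the value is (5)·(10/11) − 4 = 6/11.
For the smuggler: with q = P(Land), equating Port's and Border's payoffs gives q = −10q + 6 ⇒ q = 6/11.

1/11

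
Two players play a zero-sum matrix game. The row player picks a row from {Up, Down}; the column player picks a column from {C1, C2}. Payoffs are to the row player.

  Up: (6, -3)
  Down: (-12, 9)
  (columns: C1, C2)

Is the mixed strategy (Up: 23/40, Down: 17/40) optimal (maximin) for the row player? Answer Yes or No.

Against C1 this mix gives (23/40)·6 + (17/40)·(-12) = -33/20.
Against C2 this mix gives (23/40)·(-3) + (17/40)·9 = 21/10.
The column player will play C1, holding the row player to -33/20. Shifting weight toward the row that does better against C1 would raise this floor (the equalizing mix achieves 3/5 against both C1 and C2), so the proposed strategy is not optimal.

No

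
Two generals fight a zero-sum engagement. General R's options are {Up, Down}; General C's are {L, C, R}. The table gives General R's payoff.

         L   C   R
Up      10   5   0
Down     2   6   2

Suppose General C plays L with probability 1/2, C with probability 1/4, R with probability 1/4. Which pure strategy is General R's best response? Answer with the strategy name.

Up

Expected payoff of Up: (1/2)·10 + (1/4)·5 + (1/4)·0 = 25/4.
Expected payoff of Down: (1/2)·2 + (1/4)·6 + (1/4)·2 = 3.
The largest is 25/4, so General R's best response is Up.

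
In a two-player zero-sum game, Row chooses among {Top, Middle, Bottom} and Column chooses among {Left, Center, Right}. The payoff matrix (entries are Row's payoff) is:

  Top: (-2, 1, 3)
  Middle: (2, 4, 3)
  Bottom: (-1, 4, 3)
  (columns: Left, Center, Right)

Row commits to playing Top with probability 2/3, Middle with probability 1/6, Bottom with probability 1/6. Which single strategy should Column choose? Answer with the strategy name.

Left

If Column plays Left, Row's expected payoff is (2/3)·(-2) + (1/6)·2 + (1/6)·(-1) = -7/6.
If Column plays Center, Row's expected payoff is (2/3)·1 + (1/6)·4 + (1/6)·4 = 2.
If Column plays Right, Row's expected payoff is (2/3)·3 + (1/6)·3 + (1/6)·3 = 3.
Column minimizes Row's payoff; the smallest is -7/6, so the best response is Left.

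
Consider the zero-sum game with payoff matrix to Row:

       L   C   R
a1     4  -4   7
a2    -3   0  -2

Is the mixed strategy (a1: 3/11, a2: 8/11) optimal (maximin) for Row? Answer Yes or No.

Yes

Against L this mix gives (3/11)·4 + (8/11)·(-3) = -12/11.
Against C this mix gives (3/11)·(-4) + (8/11)·0 = -12/11.
Against R this mix gives (3/11)·7 + (8/11)·(-2) = 5/11.
All of Column's active replies (L, C) yield -12/11, and no column does worse for Row. The mix makes Column indifferent and guarantees -12/11, so it is optimal.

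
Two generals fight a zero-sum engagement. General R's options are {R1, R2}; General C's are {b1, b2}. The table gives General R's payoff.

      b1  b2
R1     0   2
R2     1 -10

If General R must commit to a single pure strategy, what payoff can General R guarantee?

Row minima: R1 → 0, R2 → -10.
The best of these is 0.

0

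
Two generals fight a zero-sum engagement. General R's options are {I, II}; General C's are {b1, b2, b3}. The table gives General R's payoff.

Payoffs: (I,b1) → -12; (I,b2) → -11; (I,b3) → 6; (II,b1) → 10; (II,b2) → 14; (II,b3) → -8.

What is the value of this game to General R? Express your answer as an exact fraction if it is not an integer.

Row minima: I → -12, II → -8; maximin = -8.
Column maxima: b1 → 10, b2 → 14, b3 → 6; minimax = 6.
-8 ≠ 6, so there is no saddle point; optimal play is mixed.
b2 is strictly dominated by b1 (it gives General R strictly more in every row), so General C never plays it.
On the remaining 2×2 (I, II vs b1, b3):
Let General R play I with probability p. Expected payoff against b1: (-12)p + 10(1−p) = −22p + 10; against b3: 6p + (-8)(1−p) = 14p − 8.
Setting these equal: −22p + 10 = 14p − 8 ⇒ −36p = -18 ⇒ p = 1/2, and the value is (-22)·(1/2) + 10 = -1.
For General C: with q = P(b1), equating I's and II's payoffs gives −18q + 6 = 18q − 8 ⇒ q = 7/18.

-1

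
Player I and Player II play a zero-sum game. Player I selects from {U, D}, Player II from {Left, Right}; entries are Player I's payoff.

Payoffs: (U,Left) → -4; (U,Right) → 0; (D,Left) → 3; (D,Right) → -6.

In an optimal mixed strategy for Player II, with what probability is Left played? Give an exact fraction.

6/13

Row minima: U → -4, D → -6; maximin = -4.
Column maxima: Left → 3, Right → 0; minimax = 0.
-4 ≠ 0, so there is no saddle point; optimal play is mixed.
Let Player I play U with probability p. Expected payoff against Left: (-4)p + 3(1−p) = −7p + 3; against Right: 0p + (-6)(1−p) = 6p − 6.
Setting these equal: −7p + 3 = 6p − 6 ⇒ −13p = -9 ⇒ p = 9/13, and the value is (-7)·(9/13) + 3 = -24/13.
For Player II: with q = P(Left), equating U's and D's payoffs gives −4q = 9q − 6 ⇒ q = 6/13.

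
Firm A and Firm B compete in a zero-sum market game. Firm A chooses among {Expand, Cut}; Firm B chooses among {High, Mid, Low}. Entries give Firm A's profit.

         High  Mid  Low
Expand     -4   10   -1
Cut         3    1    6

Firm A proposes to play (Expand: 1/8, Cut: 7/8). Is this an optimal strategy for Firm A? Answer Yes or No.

Yes

Against High this mix gives (1/8)·(-4) + (7/8)·3 = 17/8.
Against Mid this mix gives (1/8)·10 + (7/8)·1 = 17/8.
Against Low this mix gives (1/8)·(-1) + (7/8)·6 = 41/8.
All of Firm B's active replies (High, Mid) yield 17/8, and no column does worse for Firm A. The mix makes Firm B indifferent and guarantees 17/8, so it is optimal.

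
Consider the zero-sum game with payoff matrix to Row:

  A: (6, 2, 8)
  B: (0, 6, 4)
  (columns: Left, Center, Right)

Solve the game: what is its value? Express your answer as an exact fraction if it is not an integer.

Row minima: A → 2, B → 0; maximin = 2.
Column maxima: Left → 6, Center → 6, Right → 8; minimax = 6.
2 ≠ 6, so there is no saddle point; optimal play is mixed.
Right is strictly dominated by Left (it gives Row strictly more in every row), so Column never plays it.
On the remaining 2×2 (A, B vs Left, Center):
Let Row play A with probability p. Expected payoff against Left: 6p + 0(1−p) = 6p; against Center: 2p + 6(1−p) = −4p + 6.
Setting these equal: 6p = −4p + 6 ⇒ 10p = 6 ⇒ p = 3/5, and the value is (6)·(3/5) = 18/5.
For Column: with q = P(Left), equating A's and B's payoffs gives 4q + 2 = −6q + 6 ⇒ q = 2/5.

18/5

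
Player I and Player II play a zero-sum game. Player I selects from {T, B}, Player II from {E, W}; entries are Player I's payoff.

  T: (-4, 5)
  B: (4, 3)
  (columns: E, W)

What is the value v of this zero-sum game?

Row minima: T → -4, B → 3; maximin = 3.
Column maxima: E → 4, W → 5; minimax = 4.
3 ≠ 4, so there is no saddle point; optimal play is mixed.
Let Player I play T with probability p. Expected payoff against E: (-4)p + 4(1−p) = −8p + 4; against W: 5p + 3(1−p) = 2p + 3.
Setting these equal: −8p + 4 = 2p + 3 ⇒ −10p = -1 ⇒ p = 1/10, and the value is (-8)·(1/10) + 4 = 16/5.
For Player II: with q = P(E), equating T's and B's payoffs gives −9q + 5 = q + 3 ⇒ q = 1/5.

16/5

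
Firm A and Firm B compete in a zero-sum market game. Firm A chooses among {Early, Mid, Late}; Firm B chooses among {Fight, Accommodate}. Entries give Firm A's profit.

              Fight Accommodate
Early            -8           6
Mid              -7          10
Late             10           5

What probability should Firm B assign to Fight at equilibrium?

Row minima: Early → -8, Mid → -7, Late → 5; maximin = 5.
Column maxima: Fight → 10, Accommodate → 10; minimax = 10.
5 ≠ 10, so there is no saddle point; optimal play is mixed.
Early is strictly dominated by Mid, so Firm A never plays it.
On the remaining 2×2 (Mid, Late vs Fight, Accommodate):
Let Firm A play Mid with probability p. Expected payoff against Fight: (-7)p + 10(1−p) = −17p + 10; against Accommodate: 10p + 5(1−p) = 5p + 5.
Setting these equal: −17p + 10 = 5p + 5 ⇒ −22p = -5 ⇒ p = 5/22, and the value is (-17)·(5/22) + 10 = 135/22.
For Firm B: with q = P(Fight), equating Mid's and Late's payoffs gives −17q + 10 = 5q + 5 ⇒ q = 5/22.

5/22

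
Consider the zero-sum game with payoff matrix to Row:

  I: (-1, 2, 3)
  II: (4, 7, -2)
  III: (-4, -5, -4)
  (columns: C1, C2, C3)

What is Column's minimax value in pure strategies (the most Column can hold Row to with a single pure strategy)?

3

Column maxima: C1 → 4, C2 → 7, C3 → 3.
The smallest of these is 3.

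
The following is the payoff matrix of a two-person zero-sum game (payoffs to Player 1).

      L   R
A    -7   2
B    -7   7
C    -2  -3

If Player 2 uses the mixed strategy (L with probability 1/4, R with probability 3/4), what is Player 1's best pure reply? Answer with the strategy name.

B

Expected payoff of A: (1/4)·(-7) + (3/4)·2 = -1/4.
Expected payoff of B: (1/4)·(-7) + (3/4)·7 = 7/2.
Expected payoff of C: (1/4)·(-2) + (3/4)·(-3) = -11/4.
The largest is 7/2, so Player 1's best response is B.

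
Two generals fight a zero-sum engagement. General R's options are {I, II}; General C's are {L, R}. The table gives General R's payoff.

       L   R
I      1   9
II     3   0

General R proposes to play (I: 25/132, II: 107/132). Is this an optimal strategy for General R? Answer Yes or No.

Against L this mix gives (25/132)·1 + (107/132)·3 = 173/66.
Against R this mix gives (25/132)·9 + (107/132)·0 = 75/44.
General C will play R, holding General R to 75/44. Shifting weight toward the row that does better against R would raise this floor (the equalizing mix achieves 27/11 against both R and L), so the proposed strategy is not optimal.

No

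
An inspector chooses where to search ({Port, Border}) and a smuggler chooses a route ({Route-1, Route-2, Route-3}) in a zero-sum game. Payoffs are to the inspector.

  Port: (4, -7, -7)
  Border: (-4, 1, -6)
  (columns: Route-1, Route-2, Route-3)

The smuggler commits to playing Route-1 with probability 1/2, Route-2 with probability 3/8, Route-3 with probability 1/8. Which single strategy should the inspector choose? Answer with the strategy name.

Port

Expected payoff of Port: (1/2)·4 + (3/8)·(-7) + (1/8)·(-7) = -3/2.
Expected payoff of Border: (1/2)·(-4) + (3/8)·1 + (1/8)·(-6) = -19/8.
The largest is -3/2, so the inspector's best response is Port.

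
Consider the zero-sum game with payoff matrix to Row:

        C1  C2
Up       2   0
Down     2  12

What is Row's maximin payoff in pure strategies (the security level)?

2

Row minima: Up → 0, Down → 2.
The best of these is 2.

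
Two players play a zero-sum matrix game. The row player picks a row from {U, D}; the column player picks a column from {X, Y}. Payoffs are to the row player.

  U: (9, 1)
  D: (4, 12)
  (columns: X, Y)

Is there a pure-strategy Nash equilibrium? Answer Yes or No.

No

Row minima: U → 1, D → 4; maximin = 4.
Column maxima: X → 9, Y → 12; minimax = 9.
4 ≠ 9, so no pure-strategy equilibrium exists.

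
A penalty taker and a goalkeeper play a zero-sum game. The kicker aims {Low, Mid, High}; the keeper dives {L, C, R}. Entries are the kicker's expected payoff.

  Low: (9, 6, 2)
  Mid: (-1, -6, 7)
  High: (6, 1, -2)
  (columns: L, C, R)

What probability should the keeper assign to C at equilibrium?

Row minima: Low → 2, Mid → -6, High → -2; maximin = 2.
Column maxima: L → 9, C → 6, R → 7; minimax = 6.
2 ≠ 6, so there is no saddle point; optimal play is mixed.
High is strictly dominated by Low, so the kicker never plays it.
L is strictly dominated by C (it gives the kicker strictly more in every row), so the keeper never plays it.
On the remaining 2×2 (Low, Mid vs C, R):
Let the kicker play Low with probability p. Expected payoff against C: 6p + (-6)(1−p) = 12p − 6; against R: 2p + 7(1−p) = −5p + 7.
Setting these equal: 12p − 6 = −5p + 7 ⇒ 17p = 13 ⇒ p = 13/17, and the value is (12)·(13/17) − 6 = 54/17.
For the keeper: with q = P(C), equating Low's and Mid's payoffs gives 4q + 2 = −13q + 7 ⇒ q = 5/17.

5/17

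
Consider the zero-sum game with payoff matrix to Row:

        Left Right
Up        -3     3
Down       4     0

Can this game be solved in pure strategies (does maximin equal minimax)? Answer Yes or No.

No

Row minima: Up → -3, Down → 0; maximin = 0.
Column maxima: Left → 4, Right → 3; minimax = 3.
0 ≠ 3, so no pure-strategy equilibrium exists.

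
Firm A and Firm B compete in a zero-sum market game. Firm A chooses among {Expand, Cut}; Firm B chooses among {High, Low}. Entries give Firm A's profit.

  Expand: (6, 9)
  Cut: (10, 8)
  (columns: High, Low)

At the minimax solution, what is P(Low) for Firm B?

4/5

Row minima: Expand → 6, Cut → 8; maximin = 8.
Column maxima: High → 10, Low → 9; minimax = 9.
8 ≠ 9, so there is no saddle point; optimal play is mixed.
Let Firm A play Expand with probability p. Expected payoff against High: 6p + 10(1−p) = −4p + 10; against Low: 9p + 8(1−p) = p + 8.
Setting these equal: −4p + 10 = p + 8 ⇒ −5p = -2 ⇒ p = 2/5, and the value is (-4)·(2/5) + 10 = 42/5.
For Firm B: with q = P(High), equating Expand's and Cut's payoffs gives −3q + 9 = 2q + 8 ⇒ q = 1/5.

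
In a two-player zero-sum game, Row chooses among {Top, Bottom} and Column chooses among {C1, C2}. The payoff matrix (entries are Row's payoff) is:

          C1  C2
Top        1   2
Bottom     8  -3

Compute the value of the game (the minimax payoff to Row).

19/12

Row minima: Top → 1, Bottom → -3; maximin = 1.
Column maxima: C1 → 8, C2 → 2; minimax = 2.
1 ≠ 2, so there is no saddle point; optimal play is mixed.
Let Row play Top with probability p. Expected payoff against C1: 1p + 8(1−p) = −7p + 8; against C2: 2p + (-3)(1−p) = 5p − 3.
Setting these equal: −7p + 8 = 5p − 3 ⇒ −12p = -11 ⇒ p = 11/12, and the value is (-7)·(11/12) + 8 = 19/12.
For Column: with q = P(C1), equating Top's and Bottom's payoffs gives −q + 2 = 11q − 3 ⇒ q = 5/12.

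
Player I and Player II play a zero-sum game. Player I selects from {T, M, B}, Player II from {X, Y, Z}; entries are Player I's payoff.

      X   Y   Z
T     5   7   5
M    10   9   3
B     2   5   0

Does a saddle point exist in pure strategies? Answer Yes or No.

Yes

Row minima: T → 5, M → 3, B → 0; maximin = 5.
Column maxima: X → 10, Y → 9, Z → 5; minimax = 5.
maximin = minimax = 5, so a saddle point exists.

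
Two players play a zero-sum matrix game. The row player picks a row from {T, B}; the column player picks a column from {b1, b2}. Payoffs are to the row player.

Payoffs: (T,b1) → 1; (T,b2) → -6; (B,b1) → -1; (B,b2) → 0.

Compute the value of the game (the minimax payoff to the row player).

Row minima: T → -6, B → -1; maximin = -1.
Column maxima: b1 → 1, b2 → 0; minimax = 0.
-1 ≠ 0, so there is no saddle point; optimal play is mixed.
Let the row player play T with probability p. Expected payoff against b1: 1p + (-1)(1−p) = 2p − 1; against b2: (-6)p + 0(1−p) = −6p.
Setting these equal: 2p − 1 = −6p ⇒ 8p = 1 ⇒ p = 1/8, and the value is (2)·(1/8) − 1 = -3/4.
For the column player: with q = P(b1), equating T's and B's payoffs gives 7q − 6 = −q ⇒ q = 3/4.

-3/4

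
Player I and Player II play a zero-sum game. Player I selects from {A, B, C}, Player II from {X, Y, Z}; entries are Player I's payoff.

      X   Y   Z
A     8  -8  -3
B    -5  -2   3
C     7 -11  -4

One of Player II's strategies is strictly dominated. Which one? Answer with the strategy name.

Y holds Player I's payoff strictly below Z in every row: -8 < -3, -2 < 3, -11 < -4.
So Z is strictly dominated for Player II.

Z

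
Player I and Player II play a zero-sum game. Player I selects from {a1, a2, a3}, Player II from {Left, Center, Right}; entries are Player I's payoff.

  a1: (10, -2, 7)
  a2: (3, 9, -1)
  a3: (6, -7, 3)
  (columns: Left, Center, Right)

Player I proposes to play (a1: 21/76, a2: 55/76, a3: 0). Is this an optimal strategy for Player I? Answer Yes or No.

Against Left this mix gives (21/76)·10 + (55/76)·3 = 375/76.
Against Center this mix gives (21/76)·(-2) + (55/76)·9 = 453/76.
Against Right this mix gives (21/76)·7 + (55/76)·(-1) = 23/19.
Player II will play Right, holding Player I to 23/19. Shifting weight toward the row that does better against Right would raise this floor (the equalizing mix achieves 61/19 against both Right and Center), so the proposed strategy is not optimal.

No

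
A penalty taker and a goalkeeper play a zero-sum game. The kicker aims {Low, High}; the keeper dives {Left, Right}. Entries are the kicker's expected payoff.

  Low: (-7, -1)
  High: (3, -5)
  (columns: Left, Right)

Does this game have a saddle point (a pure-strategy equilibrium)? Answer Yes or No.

No

Row minima: Low → -7, High → -5; maximin = -5.
Column maxima: Left → 3, Right → -1; minimax = -1.
-5 ≠ -1, so no pure-strategy equilibrium exists.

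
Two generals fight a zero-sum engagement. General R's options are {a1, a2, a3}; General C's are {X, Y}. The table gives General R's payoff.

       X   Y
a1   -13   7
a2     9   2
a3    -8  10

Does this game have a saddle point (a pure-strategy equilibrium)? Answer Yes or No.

Row minima: a1 → -13, a2 → 2, a3 → -8; maximin = 2.
Column maxima: X → 9, Y → 10; minimax = 9.
2 ≠ 9, so no pure-strategy equilibrium exists.

No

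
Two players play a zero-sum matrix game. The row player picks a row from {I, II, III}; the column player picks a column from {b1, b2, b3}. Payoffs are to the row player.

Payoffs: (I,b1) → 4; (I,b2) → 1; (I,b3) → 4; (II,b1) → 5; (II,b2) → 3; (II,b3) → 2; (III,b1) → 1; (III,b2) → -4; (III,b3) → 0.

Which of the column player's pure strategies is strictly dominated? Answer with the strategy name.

b2 holds the row player's payoff strictly below b1 in every row: 1 < 4, 3 < 5, -4 < 1.
So b1 is strictly dominated for the column player.

b1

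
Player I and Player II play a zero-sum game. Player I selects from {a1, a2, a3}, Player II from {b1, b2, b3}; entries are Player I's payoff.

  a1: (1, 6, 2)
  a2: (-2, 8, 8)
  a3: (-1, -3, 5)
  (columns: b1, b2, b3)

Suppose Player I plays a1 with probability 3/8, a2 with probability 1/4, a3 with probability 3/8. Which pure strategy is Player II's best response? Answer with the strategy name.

If Player II plays b1, Player I's expected payoff is (3/8)·1 + (1/4)·(-2) + (3/8)·(-1) = -1/2.
If Player II plays b2, Player I's expected payoff is (3/8)·6 + (1/4)·8 + (3/8)·(-3) = 25/8.
If Player II plays b3, Player I's expected payoff is (3/8)·2 + (1/4)·8 + (3/8)·5 = 37/8.
Player II minimizes Player I's payoff; the smallest is -1/2, so the best response is b1.

b1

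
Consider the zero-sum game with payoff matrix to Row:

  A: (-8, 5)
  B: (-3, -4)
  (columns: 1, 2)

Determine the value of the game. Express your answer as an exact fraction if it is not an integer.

-47/14

Row minima: A → -8, B → -4; maximin = -4.
Column maxima: 1 → -3, 2 → 5; minimax = -3.
-4 ≠ -3, so there is no saddle point; optimal play is mixed.
Let Row play A with probability p. Expected payoff against 1: (-8)p + (-3)(1−p) = −5p − 3; against 2: 5p + (-4)(1−p) = 9p − 4.
Setting these equal: −5p − 3 = 9p − 4 ⇒ −14p = -1 ⇒ p = 1/14, and the value is (-5)·(1/14) − 3 = -47/14.
For Column: with q = P(1), equating A's and B's payoffs gives −13q + 5 = q − 4 ⇒ q = 9/14.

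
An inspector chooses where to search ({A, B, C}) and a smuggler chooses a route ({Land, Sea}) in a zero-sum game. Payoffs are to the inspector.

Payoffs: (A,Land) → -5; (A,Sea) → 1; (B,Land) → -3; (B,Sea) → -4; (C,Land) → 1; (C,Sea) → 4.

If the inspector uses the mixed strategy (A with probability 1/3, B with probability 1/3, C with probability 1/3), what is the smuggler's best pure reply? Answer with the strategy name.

Land

If the smuggler plays Land, the inspector's expected payoff is (1/3)·(-5) + (1/3)·(-3) + (1/3)·1 = -7/3.
If the smuggler plays Sea, the inspector's expected payoff is (1/3)·1 + (1/3)·(-4) + (1/3)·4 = 1/3.
The smuggler minimizes the inspector's payoff; the smallest is -7/3, so the best response is Land.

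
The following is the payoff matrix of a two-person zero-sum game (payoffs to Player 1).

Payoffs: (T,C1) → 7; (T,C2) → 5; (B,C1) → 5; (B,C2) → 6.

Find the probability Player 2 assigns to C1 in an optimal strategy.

Row minima: T → 5, B → 5; maximin = 5.
Column maxima: C1 → 7, C2 → 6; minimax = 6.
5 ≠ 6, so there is no saddle point; optimal play is mixed.
Let Player 1 play T with probability p. Expected payoff against C1: 7p + 5(1−p) = 2p + 5; against C2: 5p + 6(1−p) = −p + 6.
Setting these equal: 2p + 5 = −p + 6 ⇒ 3p = 1 ⇒ p = 1/3, and the value is (2)·(1/3) + 5 = 17/3.
For Player 2: with q = P(C1), equating T's and B's payoffs gives 2q + 5 = −q + 6 ⇒ q = 1/3.

1/3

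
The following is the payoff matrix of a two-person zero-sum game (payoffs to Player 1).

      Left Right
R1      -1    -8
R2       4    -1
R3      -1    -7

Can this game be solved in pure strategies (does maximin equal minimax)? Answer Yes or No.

Yes

Row minima: R1 → -8, R2 → -1, R3 → -7; maximin = -1.
Column maxima: Left → 4, Right → -1; minimax = -1.
maximin = minimax = -1, so a saddle point exists.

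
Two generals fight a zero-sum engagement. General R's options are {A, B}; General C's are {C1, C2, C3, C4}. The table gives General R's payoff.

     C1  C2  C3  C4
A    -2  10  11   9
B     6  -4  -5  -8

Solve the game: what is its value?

38/25

Row minima: A → -2, B → -8; maximin = -2.
Column maxima: C1 → 6, C2 → 10, C3 → 11, C4 → 9; minimax = 6.
-2 ≠ 6, so there is no saddle point; optimal play is mixed.
C2 is strictly dominated by C4 (it gives General R strictly more in every row), so General C never plays it.
C3 is strictly dominated by C4 (it gives General R strictly more in every row), so General C never plays it.
On the remaining 2×2 (A, B vs C1, C4):
Let General R play A with probability p. Expected payoff against C1: (-2)p + 6(1−p) = −8p + 6; against C4: 9p + (-8)(1−p) = 17p − 8.
Setting these equal: −8p + 6 = 17p − 8 ⇒ −25p = -14 ⇒ p = 14/25, and the value is (-8)·(14/25) + 6 = 38/25.
For General C: with q = P(C1), equating A's and B's payoffs gives −11q + 9 = 14q − 8 ⇒ q = 17/25.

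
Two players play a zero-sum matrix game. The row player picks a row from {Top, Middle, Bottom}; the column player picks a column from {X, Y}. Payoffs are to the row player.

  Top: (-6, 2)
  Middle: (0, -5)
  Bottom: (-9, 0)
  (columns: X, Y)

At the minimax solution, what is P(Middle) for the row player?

Row minima: Top → -6, Middle → -5, Bottom → -9; maximin = -5.
Column maxima: X → 0, Y → 2; minimax = 0.
-5 ≠ 0, so there is no saddle point; optimal play is mixed.
Bottom is strictly dominated by Top, so the row player never plays it.
On the remaining 2×2 (Top, Middle vs X, Y):
Let the row player play Top with probability p. Expected payoff against X: (-6)p + 0(1−p) = −6p; against Y: 2p + (-5)(1−p) = 7p − 5.
Setting these equal: −6p = 7p − 5 ⇒ −13p = -5 ⇒ p = 5/13, and the value is (-6)·(5/13) = -30/13.
For the column player: with q = P(X), equating Top's and Middle's payoffs gives −8q + 2 = 5q − 5 ⇒ q = 7/13.

8/13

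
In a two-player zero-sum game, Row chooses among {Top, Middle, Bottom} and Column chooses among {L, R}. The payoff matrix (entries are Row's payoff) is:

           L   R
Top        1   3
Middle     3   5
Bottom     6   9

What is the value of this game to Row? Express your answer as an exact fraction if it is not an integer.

Row minima: Top → 1, Middle → 3, Bottom → 6; maximin = 6.
Column maxima: L → 6, R → 9; minimax = 6.
Since maximin = minimax = 6, there is a saddle point and the value is 6.

6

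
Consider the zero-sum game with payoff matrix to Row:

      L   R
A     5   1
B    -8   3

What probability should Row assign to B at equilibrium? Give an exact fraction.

4/15

Row minima: A → 1, B → -8; maximin = 1.
Column maxima: L → 5, R → 3; minimax = 3.
1 ≠ 3, so there is no saddle point; optimal play is mixed.
Let Row play A with probability p. Expected payoff against L: 5p + (-8)(1−p) = 13p − 8; against R: 1p + 3(1−p) = −2p + 3.
Setting these equal: 13p − 8 = −2p + 3 ⇒ 15p = 11 ⇒ p = 11/15, and the value is (13)·(11/15) − 8 = 23/15.
For Column: with q = P(L), equating A's and B's payoffs gives 4q + 1 = −11q + 3 ⇒ q = 2/15.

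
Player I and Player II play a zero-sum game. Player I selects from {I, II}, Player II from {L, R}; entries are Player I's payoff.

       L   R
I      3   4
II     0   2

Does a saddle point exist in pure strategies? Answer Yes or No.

Row minima: I → 3, II → 0; maximin = 3.
Column maxima: L → 3, R → 4; minimax = 3.
maximin = minimax = 3, so a saddle point exists.

Yes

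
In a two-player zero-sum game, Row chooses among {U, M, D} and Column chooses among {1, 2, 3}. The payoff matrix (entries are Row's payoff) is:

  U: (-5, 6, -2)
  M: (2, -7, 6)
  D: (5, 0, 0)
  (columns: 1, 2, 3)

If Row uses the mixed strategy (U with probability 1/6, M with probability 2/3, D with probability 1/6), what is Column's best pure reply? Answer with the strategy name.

2

If Column plays 1, Row's expected payoff is (1/6)·(-5) + (2/3)·2 + (1/6)·5 = 4/3.
If Column plays 2, Row's expected payoff is (1/6)·6 + (2/3)·(-7) + (1/6)·0 = -11/3.
If Column plays 3, Row's expected payoff is (1/6)·(-2) + (2/3)·6 + (1/6)·0 = 11/3.
Column minimizes Row's payoff; the smallest is -11/3, so the best response is 2.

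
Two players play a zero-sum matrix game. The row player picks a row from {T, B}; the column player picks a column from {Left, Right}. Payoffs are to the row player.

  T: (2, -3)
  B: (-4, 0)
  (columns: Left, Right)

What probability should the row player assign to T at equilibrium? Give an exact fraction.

4/9

Row minima: T → -3, B → -4; maximin = -3.
Column maxima: Left → 2, Right → 0; minimax = 0.
-3 ≠ 0, so there is no saddle point; optimal play is mixed.
Let the row player play T with probability p. Expected payoff against Left: 2p + (-4)(1−p) = 6p − 4; against Right: (-3)p + 0(1−p) = −3p.
Setting these equal: 6p − 4 = −3p ⇒ 9p = 4 ⇒ p = 4/9, and the value is (6)·(4/9) − 4 = -4/3.
For the column player: with q = P(Left), equating T's and B's payoffs gives 5q − 3 = −4q ⇒ q = 1/3.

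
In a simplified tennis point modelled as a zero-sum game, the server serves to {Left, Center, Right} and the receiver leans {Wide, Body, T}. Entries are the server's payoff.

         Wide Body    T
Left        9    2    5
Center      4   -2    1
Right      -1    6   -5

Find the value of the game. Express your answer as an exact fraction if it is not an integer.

20/7

Row minima: Left → 2, Center → -2, Right → -5; maximin = 2.
Column maxima: Wide → 9, Body → 6, T → 5; minimax = 5.
2 ≠ 5, so there is no saddle point; optimal play is mixed.
Center is strictly dominated by Left, so the server never plays it.
Wide is strictly dominated by T (it gives the server strictly more in every row), so the receiver never plays it.
On the remaining 2×2 (Left, Right vs Body, T):
Let the server play Left with probability p. Expected payoff against Body: 2p + 6(1−p) = −4p + 6; against T: 5p + (-5)(1−p) = 10p − 5.
Setting these equal: −4p + 6 = 10p − 5 ⇒ −14p = -11 ⇒ p = 11/14, and the value is (-4)·(11/14) + 6 = 20/7.
For the receiver: with q = P(Body), equating Left's and Right's payoffs gives −3q + 5 = 11q − 5 ⇒ q = 5/7.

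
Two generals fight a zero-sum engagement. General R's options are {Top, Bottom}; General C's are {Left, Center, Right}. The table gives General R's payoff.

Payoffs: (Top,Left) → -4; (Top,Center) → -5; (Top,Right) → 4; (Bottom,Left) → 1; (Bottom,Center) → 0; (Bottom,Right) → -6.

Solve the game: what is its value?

Row minima: Top → -5, Bottom → -6; maximin = -5.
Column maxima: Left → 1, Center → 0, Right → 4; minimax = 0.
-5 ≠ 0, so there is no saddle point; optimal play is mixed.
Left is strictly dominated by Center (it gives General R strictly more in every row), so General C never plays it.
On the remaining 2×2 (Top, Bottom vs Center, Right):
Let General R play Top with probability p. Expected payoff against Center: (-5)p + 0(1−p) = −5p; against Right: 4p + (-6)(1−p) = 10p − 6.
Setting these equal: −5p = 10p − 6 ⇒ −15p = -6 ⇒ p = 2/5, and the value is (-5)·(2/5) = -2.
For General C: with q = P(Center), equating Top's and Bottom's payoffs gives −9q + 4 = 6q − 6 ⇒ q = 2/3.

-2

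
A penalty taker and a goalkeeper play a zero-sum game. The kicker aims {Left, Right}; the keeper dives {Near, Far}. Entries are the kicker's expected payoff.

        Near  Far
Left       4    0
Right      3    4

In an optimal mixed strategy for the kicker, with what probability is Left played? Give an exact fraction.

Row minima: Left → 0, Right → 3; maximin = 3.
Column maxima: Near → 4, Far → 4; minimax = 4.
3 ≠ 4, so there is no saddle point; optimal play is mixed.
Let the kicker play Left with probability p. Expected payoff against Near: 4p + 3(1−p) = p + 3; against Far: 0p + 4(1−p) = −4p + 4.
Setting these equal: p + 3 = −4p + 4 ⇒ 5p = 1 ⇒ p = 1/5, and the value is (1)·(1/5) + 3 = 16/5.
For the keeper: with q = P(Near), equating Left's and Right's payoffs gives 4q = −q + 4 ⇒ q = 4/5.

1/5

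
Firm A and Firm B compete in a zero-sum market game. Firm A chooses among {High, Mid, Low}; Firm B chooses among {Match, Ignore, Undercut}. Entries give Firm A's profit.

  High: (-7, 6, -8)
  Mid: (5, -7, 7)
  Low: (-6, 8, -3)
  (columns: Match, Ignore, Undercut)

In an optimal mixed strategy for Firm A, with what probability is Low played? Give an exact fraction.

Row minima: High → -8, Mid → -7, Low → -6; maximin = -6.
Column maxima: Match → 5, Ignore → 8, Undercut → 7; minimax = 5.
-6 ≠ 5, so there is no saddle point; optimal play is mixed.
High is strictly dominated by Low, so Firm A never plays it.
With High eliminated, Undercut is strictly dominated by Match (it gives Firm A strictly more in every remaining row), so Firm B never plays it.
On the remaining 2×2 (Mid, Low vs Match, Ignore):
Let Firm A play Mid with probability p. Expected payoff against Match: 5p + (-6)(1−p) = 11p − 6; against Ignore: (-7)p + 8(1−p) = −15p + 8.
Setting these equal: 11p − 6 = −15p + 8 ⇒ 26p = 14 ⇒ p = 7/13, and the value is (11)·(7/13) − 6 = -1/13.
For Firm B: with q = P(Match), equating Mid's and Low's payoffs gives 12q − 7 = −14q + 8 ⇒ q = 15/26.

6/13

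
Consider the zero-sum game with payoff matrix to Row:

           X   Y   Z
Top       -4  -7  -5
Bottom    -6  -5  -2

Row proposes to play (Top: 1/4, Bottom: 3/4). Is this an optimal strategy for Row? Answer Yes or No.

Yes

Against X this mix gives (1/4)·(-4) + (3/4)·(-6) = -11/2.
Against Y this mix gives (1/4)·(-7) + (3/4)·(-5) = -11/2.
Against Z this mix gives (1/4)·(-5) + (3/4)·(-2) = -11/4.
All of Column's active replies (X, Y) yield -11/2, and no column does worse for Row. The mix makes Column indifferent and guarantees -11/2, so it is optimal.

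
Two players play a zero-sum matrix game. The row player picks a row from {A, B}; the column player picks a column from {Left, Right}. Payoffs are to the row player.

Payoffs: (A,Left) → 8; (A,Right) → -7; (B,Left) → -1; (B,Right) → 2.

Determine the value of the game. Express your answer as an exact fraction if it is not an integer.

1/2

Row minima: A → -7, B → -1; maximin = -1.
Column maxima: Left → 8, Right → 2; minimax = 2.
-1 ≠ 2, so there is no saddle point; optimal play is mixed.
Let the row player play A with probability p. Expected payoff against Left: 8p + (-1)(1−p) = 9p − 1; against Right: (-7)p + 2(1−p) = −9p + 2.
Setting these equal: 9p − 1 = −9p + 2 ⇒ 18p = 3 ⇒ p = 1/6, and the value is (9)·(1/6) − 1 = 1/2.
For the column player: with q = P(Left), equating A's and B's payoffs gives 15q − 7 = −3q + 2 ⇒ q = 1/2.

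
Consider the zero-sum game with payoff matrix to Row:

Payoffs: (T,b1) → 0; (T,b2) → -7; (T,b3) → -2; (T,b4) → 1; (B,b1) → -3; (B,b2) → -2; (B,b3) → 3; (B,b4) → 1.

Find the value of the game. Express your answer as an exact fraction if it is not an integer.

-21/8

Row minima: T → -7, B → -3; maximin = -3.
Column maxima: b1 → 0, b2 → -2, b3 → 3, b4 → 1; minimax = -2.
-3 ≠ -2, so there is no saddle point; optimal play is mixed.
b3 is strictly dominated by b2 (it gives Row strictly more in every row), so Column never plays it.
b4 is strictly dominated by b1 (it gives Row strictly more in every row), so Column never plays it.
On the remaining 2×2 (T, B vs b1, b2):
Let Row play T with probability p. Expected payoff against b1: 0p + (-3)(1−p) = 3p − 3; against b2: (-7)p + (-2)(1−p) = −5p − 2.
Setting these equal: 3p − 3 = −5p − 2 ⇒ 8p = 1 ⇒ p = 1/8, and the value is (3)·(1/8) − 3 = -21/8.
For Column: with q = P(b1), equating T's and B's payoffs gives 7q − 7 = −q − 2 ⇒ q = 5/8.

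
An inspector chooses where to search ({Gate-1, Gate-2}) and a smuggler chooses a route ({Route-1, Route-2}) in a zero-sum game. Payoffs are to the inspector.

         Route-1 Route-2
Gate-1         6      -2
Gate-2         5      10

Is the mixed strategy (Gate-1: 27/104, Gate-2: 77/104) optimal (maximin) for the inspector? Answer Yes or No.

No

Against Route-1 this mix gives (27/104)·6 + (77/104)·5 = 547/104.
Against Route-2 this mix gives (27/104)·(-2) + (77/104)·10 = 179/26.
The smuggler will play Route-1, holding the inspector to 547/104. Shifting weight toward the row that does better against Route-1 would raise this floor (the equalizing mix achieves 70/13 against both Route-1 and Route-2), so the proposed strategy is not optimal.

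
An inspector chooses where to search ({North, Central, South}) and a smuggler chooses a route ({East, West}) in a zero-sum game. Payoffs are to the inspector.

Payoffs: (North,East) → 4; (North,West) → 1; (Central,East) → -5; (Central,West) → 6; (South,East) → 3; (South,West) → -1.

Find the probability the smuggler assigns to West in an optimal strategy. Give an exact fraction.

Row minima: North → 1, Central → -5, South → -1; maximin = 1.
Column maxima: East → 4, West → 6; minimax = 4.
1 ≠ 4, so there is no saddle point; optimal play is mixed.
South is strictly dominated by North, so the inspector never plays it.
On the remaining 2×2 (North, Central vs East, West):
Let the inspector play North with probability p. Expected payoff against East: 4p + (-5)(1−p) = 9p − 5; against West: 1p + 6(1−p) = −5p + 6.
Setting these equal: 9p − 5 = −5p + 6 ⇒ 14p = 11 ⇒ p = 11/14, and the value is (9)·(11/14) − 5 = 29/14.
For the smuggler: with q = P(East), equating North's and Central's payoffs gives 3q + 1 = −11q + 6 ⇒ q = 5/14.

9/14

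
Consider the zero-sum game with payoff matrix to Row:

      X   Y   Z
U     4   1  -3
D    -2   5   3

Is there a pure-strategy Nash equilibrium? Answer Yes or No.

Row minima: U → -3, D → -2; maximin = -2.
Column maxima: X → 4, Y → 5, Z → 3; minimax = 3.
-2 ≠ 3, so no pure-strategy equilibrium exists.

No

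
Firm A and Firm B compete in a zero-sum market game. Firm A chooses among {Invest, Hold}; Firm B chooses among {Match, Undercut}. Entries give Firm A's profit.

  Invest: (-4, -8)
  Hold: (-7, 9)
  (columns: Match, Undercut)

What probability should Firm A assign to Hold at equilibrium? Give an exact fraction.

1/5

Row minima: Invest → -8, Hold → -7; maximin = -7.
Column maxima: Match → -4, Undercut → 9; minimax = -4.
-7 ≠ -4, so there is no saddle point; optimal play is mixed.
Let Firm A play Invest with probability p. Expected payoff against Match: (-4)p + (-7)(1−p) = 3p − 7; against Undercut: (-8)p + 9(1−p) = −17p + 9.
Setting these equal: 3p − 7 = −17p + 9 ⇒ 20p = 16 ⇒ p = 4/5, and the value is (3)·(4/5) − 7 = -23/5.
For Firm B: with q = P(Match), equating Invest's and Hold's payoffs gives 4q − 8 = −16q + 9 ⇒ q = 17/20.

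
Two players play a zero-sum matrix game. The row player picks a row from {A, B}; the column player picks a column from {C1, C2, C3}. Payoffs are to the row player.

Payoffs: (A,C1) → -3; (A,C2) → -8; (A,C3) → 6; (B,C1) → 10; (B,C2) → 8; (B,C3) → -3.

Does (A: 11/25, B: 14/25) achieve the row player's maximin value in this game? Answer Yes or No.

Against C1 this mix gives (11/25)·(-3) + (14/25)·10 = 107/25.
Against C2 this mix gives (11/25)·(-8) + (14/25)·8 = 24/25.
Against C3 this mix gives (11/25)·6 + (14/25)·(-3) = 24/25.
All of the column player's active replies (C2, C3) yield 24/25, and no column does worse for the row player. The mix makes the column player indifferent and guarantees 24/25, so it is optimal.

Yes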